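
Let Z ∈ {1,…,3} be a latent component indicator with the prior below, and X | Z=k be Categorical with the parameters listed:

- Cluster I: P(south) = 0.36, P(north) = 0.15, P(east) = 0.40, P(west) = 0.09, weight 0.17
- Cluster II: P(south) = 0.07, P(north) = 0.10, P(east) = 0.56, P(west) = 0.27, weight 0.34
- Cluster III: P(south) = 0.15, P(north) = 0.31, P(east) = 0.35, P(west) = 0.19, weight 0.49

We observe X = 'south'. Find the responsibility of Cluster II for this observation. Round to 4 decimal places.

By Bayes' theorem, P(k | x) = w_k f_k(x) / Σ_j w_j f_j(x).
Categorical probabilities:
  L_I = P(south | comp) = 0.36
  L_II = P(south | comp) = 0.07
  L_III = P(south | comp) = 0.15
Prior × likelihood for each component:
  w_I·L_I = 0.17 × 0.36 = 0.0612
  w_II·L_II = 0.34 × 0.07 = 0.0238
  w_III·L_III = 0.49 × 0.15 = 0.0735
Evidence: 0.0612 + 0.0238 + 0.0735 = 0.1585
Responsibility of Cluster II: 0.0238 / 0.1585 ≈ 0.1502

0.1502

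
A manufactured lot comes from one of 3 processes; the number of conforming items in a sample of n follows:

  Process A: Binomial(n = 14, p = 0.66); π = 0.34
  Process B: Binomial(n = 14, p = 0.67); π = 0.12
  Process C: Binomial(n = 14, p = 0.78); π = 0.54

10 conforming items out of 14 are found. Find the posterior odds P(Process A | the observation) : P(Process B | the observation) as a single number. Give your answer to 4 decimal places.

2.7469

Posterior odds = (π_i f_i(x)) / (π_j f_j(x)); the normalising sum cancels.
Binomial probabilities:
  L_A = C(14,10)·0.66^10·0.34^4 = 1001·0.0156834·0.0133634 = 0.209792
  L_B = C(14,10)·0.67^10·0.33^4 = 1001·0.0182284·0.0118592 = 0.21639
  L_C = C(14,10)·0.78^10·0.22^4 = 1001·0.0833578·0.00234256 = 0.195466
Odds = (0.34/0.12) × (0.209792/0.21639) = 2.83333 × 0.969508 ≈ 2.7469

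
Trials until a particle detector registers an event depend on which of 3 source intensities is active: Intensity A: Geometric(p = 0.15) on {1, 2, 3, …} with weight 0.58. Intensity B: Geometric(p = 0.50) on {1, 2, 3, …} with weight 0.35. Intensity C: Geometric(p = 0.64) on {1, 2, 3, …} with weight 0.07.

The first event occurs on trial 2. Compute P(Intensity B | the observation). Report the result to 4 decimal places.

By Bayes' theorem, P(k | x) = π_k f_k(x) / Σ_j π_j f_j(x).
Component likelihoods at x = 2:
  p_A = 0.15·(1−0.15)^1 = 0.15·0.85 = 0.1275
  p_B = 0.50·(1−0.50)^1 = 0.50·0.5 = 0.25
  p_C = 0.64·(1−0.64)^1 = 0.64·0.36 = 0.2304
Prior × likelihood for each component:
  π_A·p_A = 0.58 × 0.1275 = 0.07395
  π_B·p_B = 0.35 × 0.25 = 0.0875
  π_C·p_C = 0.07 × 0.2304 = 0.016128
Normaliser: 0.07395 + 0.0875 + 0.016128 = 0.177578
Responsibility of Intensity B: 0.0875 / 0.177578 ≈ 0.4927

0.4927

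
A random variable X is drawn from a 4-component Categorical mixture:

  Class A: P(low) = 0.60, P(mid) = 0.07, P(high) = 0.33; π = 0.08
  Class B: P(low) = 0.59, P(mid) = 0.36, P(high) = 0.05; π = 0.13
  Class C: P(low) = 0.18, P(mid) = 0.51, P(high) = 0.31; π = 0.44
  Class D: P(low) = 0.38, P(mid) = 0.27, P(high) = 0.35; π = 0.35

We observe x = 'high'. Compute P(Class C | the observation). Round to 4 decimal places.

Apply Bayes' rule: the posterior for each component is proportional to its prior times its likelihood at x.
Evaluate each component's likelihood at the observed value:
  L_A = 0.33
  L_B = 0.05
  L_C = 0.31
  L_D = 0.35
Unnormalised posteriors:
  π_A·L_A = 0.08 × 0.33 = 0.0264
  π_B·L_B = 0.13 × 0.05 = 0.0065
  π_C·L_C = 0.44 × 0.31 = 0.1364
  π_D·L_D = 0.35 × 0.35 = 0.1225
Evidence: 0.0264 + 0.0065 + 0.1364 + 0.1225 = 0.2918
P(Class C | 'high') ≈ 0.4674

0.4674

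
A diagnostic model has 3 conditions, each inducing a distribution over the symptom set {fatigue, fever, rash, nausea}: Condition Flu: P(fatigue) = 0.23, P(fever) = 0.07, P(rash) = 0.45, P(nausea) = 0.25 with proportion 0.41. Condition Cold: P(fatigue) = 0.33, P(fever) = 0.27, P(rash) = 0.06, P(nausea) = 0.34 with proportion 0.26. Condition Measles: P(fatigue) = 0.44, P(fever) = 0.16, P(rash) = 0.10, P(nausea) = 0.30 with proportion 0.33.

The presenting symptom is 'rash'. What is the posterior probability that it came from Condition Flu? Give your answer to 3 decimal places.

The responsibility of component k is π_k f_k(x) divided by Σ_j π_j f_j(x).
Evaluate each component's likelihood at the observed value:
  f_Flu = 0.45
  f_Cold = 0.06
  f_Measles = 0.1
Multiply by the mixture weights:
  π_Flu·f_Flu = 0.41 × 0.45 = 0.1845
  π_Cold·f_Cold = 0.26 × 0.06 = 0.0156
  π_Measles·f_Measles = 0.33 × 0.1 = 0.033
Denominator: 0.1845 + 0.0156 + 0.033 = 0.2331
Responsibility of Condition Flu: 0.1845 / 0.2331 ≈ 0.792

0.792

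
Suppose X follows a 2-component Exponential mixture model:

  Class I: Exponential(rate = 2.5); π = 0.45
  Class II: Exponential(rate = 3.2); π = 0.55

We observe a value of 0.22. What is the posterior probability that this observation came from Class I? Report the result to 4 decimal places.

Apply Bayes' rule: the posterior for each component is proportional to its prior times its likelihood at x.
Component likelihoods at x = 0.22:
  f_I = 1.44237
  f_II = 1.58273
Weight by the priors:
  π_I·f_I = 0.45 × 1.44237 = 0.649069
  π_II·f_II = 0.55 × 1.58273 = 0.870501
Denominator: 0.649069 + 0.870501 = 1.51957
Responsibility of Class I: 0.649069 / 1.51957 ≈ 0.4271

0.4271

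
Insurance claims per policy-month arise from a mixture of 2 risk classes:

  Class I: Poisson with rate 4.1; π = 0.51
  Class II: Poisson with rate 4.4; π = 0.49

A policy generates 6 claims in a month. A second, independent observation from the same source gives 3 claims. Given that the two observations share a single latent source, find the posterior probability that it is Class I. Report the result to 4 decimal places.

Apply Bayes' rule: the posterior for each component is proportional to its prior times its likelihood at x.
Since both observations come from the same component, the likelihood for component k is f_k(x₁)·f_k(x₂).
  f_I = [e^(−4.1)·4.1^6/6! = 0.109336] × [0.190368] = 0.020814
  f_II = [e^(−4.4)·4.4^6/6! = 0.123734] × [0.174305] = 0.0215675
Multiply by the mixture weights:
  π_I·f_I = 0.51 × 0.020814 = 0.0106152
  π_II·f_II = 0.49 × 0.0215675 = 0.0105681
Evidence: 0.0106152 + 0.0105681 = 0.0211832
So the posterior for Class I is 0.0106152 / 0.0211832 ≈ 0.5011.

0.5011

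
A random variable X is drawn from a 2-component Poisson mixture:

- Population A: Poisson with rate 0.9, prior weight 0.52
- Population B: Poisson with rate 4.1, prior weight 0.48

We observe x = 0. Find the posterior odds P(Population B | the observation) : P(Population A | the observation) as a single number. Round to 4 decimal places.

The posterior odds equal the prior odds times the likelihood ratio: (w_i/w_j)·(f_i(x)/f_j(x)).
Component likelihoods at x = 0:
  p_A = e^(−0.9)·0.9^0/0! = 0.40657
  p_B = e^(−4.1)·4.1^0/0! = 0.0165727
Posterior odds = (w_B·p_B) / (w_A·p_A) = (0.48·0.0165727) / (0.52·0.40657) = 0.00795488 / 0.211416 ≈ 0.0376

0.0376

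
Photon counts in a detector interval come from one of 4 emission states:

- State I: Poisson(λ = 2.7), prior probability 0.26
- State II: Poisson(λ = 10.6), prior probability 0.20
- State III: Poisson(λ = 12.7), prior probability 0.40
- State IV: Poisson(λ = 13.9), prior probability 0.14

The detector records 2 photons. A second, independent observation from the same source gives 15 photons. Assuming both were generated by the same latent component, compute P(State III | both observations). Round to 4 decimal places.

0.3715

The responsibility of component k is π_k f_k(x) divided by Σ_j π_j f_j(x).
Since both observations come from the same component, the likelihood for component k is f_k(x₁)·f_k(x₂).
  p_I = [0.244964] × [1.51831e-07] = 3.71933e-08
  p_II = [0.00139978] × [0.0456633] = 6.39186e-05
  p_III = [0.000246058] × [0.0841427] = 2.0704e-05
  p_IV = [8.87782e-05] × [0.0981814] = 8.71636e-06
Multiply by the mixture weights:
  π_I·p_I = 0.26 × 3.71933e-08 = 9.67025e-09
  π_II·p_II = 0.20 × 6.39186e-05 = 1.27837e-05
  π_III·p_III = 0.40 × 2.0704e-05 = 8.28159e-06
  π_IV·p_IV = 0.14 × 8.71636e-06 = 1.22029e-06
Evidence: 9.67025e-09 + 1.27837e-05 + 8.28159e-06 + 1.22029e-06 = 2.22953e-05
Responsibility of State III: 8.28159e-06 / 2.22953e-05 ≈ 0.3715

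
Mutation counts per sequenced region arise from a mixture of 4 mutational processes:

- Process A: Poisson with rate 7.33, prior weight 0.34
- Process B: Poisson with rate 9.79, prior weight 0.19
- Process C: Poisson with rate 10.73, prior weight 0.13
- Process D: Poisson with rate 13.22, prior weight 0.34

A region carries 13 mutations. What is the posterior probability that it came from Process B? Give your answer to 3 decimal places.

Apply Bayes' rule: the posterior for each component is proportional to its prior times its likelihood at x.
Component likelihoods at x = 13 mutations:
  f_A = e^(−7.33)·7.33^13/13! = 0.0185649
  f_B = e^(−9.79)·9.79^13/13! = 0.0682577
  f_C = e^(−10.73)·10.73^13/13! = 0.0878084
  f_D = e^(−13.22)·13.22^13/13! = 0.109738
Multiply by the mixture weights:
  w_A·f_A = 0.34 × 0.0185649 = 0.00631207
  w_B·f_B = 0.19 × 0.0682577 = 0.012969
  w_C·f_C = 0.13 × 0.0878084 = 0.0114151
  w_D·f_D = 0.34 × 0.109738 = 0.0373108
Marginal: 0.00631207 + 0.012969 + 0.0114151 + 0.0373108 = 0.0680069
Responsibility of Process B: 0.012969 / 0.0680069 ≈ 0.191

0.191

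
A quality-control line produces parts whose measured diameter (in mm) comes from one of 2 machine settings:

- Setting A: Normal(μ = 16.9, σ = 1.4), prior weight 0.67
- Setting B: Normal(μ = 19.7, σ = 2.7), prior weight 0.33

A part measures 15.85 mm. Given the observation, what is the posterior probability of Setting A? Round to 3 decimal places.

Posterior ∝ prior × likelihood, so P(k | x) ∝ π_k f_k(x); normalise over all components.
Component likelihoods at x = 15.85 mm:
  L_A = 0.215098
  L_B = 0.0534599
Multiply by the mixture weights:
  π_A·L_A = 0.67 × 0.215098 = 0.144116
  π_B·L_B = 0.33 × 0.0534599 = 0.0176418
Marginal: 0.144116 + 0.0176418 = 0.161758
P(Setting A | x) = 0.144116 / 0.161758 ≈ 0.891

0.891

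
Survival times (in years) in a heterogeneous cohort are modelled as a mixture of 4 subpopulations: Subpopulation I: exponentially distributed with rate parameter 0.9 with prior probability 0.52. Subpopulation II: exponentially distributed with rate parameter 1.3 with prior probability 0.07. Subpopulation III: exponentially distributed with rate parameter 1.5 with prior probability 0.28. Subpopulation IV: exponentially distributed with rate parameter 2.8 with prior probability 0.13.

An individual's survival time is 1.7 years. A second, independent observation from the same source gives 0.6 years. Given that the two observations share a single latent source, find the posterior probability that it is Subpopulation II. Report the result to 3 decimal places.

By Bayes' theorem, P(k | x) = π_k f_k(x) / Σ_j π_j f_j(x).
Since both observations come from the same component, the likelihood for component k is f_k(x₁)·f_k(x₂).
  f_I = [0.194882] × [0.524473] = 0.10221
  f_II = [0.142611] × [0.595928] = 0.0849858
  f_III = [0.117122] × [0.609854] = 0.0714277
  f_IV = [0.0239837] × [0.521847] = 0.0125158
Unnormalised posteriors:
  π_I·f_I = 0.52 × 0.10221 = 0.0531495
  π_II·f_II = 0.07 × 0.0849858 = 0.005949
  π_III·f_III = 0.28 × 0.0714277 = 0.0199998
  π_IV·f_IV = 0.13 × 0.0125158 = 0.00162706
Evidence: 0.0531495 + 0.005949 + 0.0199998 + 0.00162706 = 0.0807253
P(Subpopulation II | x) = 0.005949 / 0.0807253 ≈ 0.074

0.074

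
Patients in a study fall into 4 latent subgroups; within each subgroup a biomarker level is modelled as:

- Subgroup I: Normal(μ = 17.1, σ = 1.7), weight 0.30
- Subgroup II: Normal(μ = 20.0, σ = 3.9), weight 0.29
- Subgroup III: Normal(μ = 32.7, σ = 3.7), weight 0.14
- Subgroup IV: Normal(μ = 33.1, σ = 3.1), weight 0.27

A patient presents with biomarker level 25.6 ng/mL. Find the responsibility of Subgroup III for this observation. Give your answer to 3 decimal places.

0.161

The responsibility of component k is P(Z=k) f_k(x) divided by Σ_j P(Z=j) f_j(x).
Evaluate each component's likelihood at the observed value:
  L_I = (1/(1.7·√(2π)))·exp(−(25.6−17.1)²/(2·1.7²)) = 0.234672·exp(-12.50000) = 8.74541e-07
  L_II = (1/(3.9·√(2π)))·exp(−(25.6−20.0)²/(2·3.9²)) = 0.102293·exp(-1.03090) = 0.0364864
  L_III = (1/(3.7·√(2π)))·exp(−(25.6−32.7)²/(2·3.7²)) = 0.107822·exp(-1.84112) = 0.0171048
  L_IV = (1/(3.1·√(2π)))·exp(−(25.6−33.1)²/(2·3.1²)) = 0.128691·exp(-2.92664) = 0.00689486
Weight by the priors:
  P(Z=I)·L_I = 0.30 × 8.74541e-07 = 2.62362e-07
  P(Z=II)·L_II = 0.29 × 0.0364864 = 0.0105811
  P(Z=III)·L_III = 0.14 × 0.0171048 = 0.00239467
  P(Z=IV)·L_IV = 0.27 × 0.00689486 = 0.00186161
Marginal: 2.62362e-07 + 0.0105811 + 0.00239467 + 0.00186161 = 0.0148376
Responsibility of Subgroup III: 0.00239467 / 0.0148376 ≈ 0.161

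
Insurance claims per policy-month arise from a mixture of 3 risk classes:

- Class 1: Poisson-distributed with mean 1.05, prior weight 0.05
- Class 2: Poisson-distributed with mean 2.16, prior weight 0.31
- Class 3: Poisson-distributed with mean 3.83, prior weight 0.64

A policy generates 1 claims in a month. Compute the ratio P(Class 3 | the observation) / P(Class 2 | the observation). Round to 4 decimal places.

0.6891

Posterior odds = (w_i f_i(x)) / (w_j f_j(x)); the normalising sum cancels.
Poisson probabilities:
  f_1 = 0.367435
  f_2 = 0.249102
  f_3 = 0.0831478
Posterior odds = (w_3·f_3) / (w_2·f_2) = (0.64·0.0831478) / (0.31·0.249102) = 0.0532146 / 0.0772217 ≈ 0.6891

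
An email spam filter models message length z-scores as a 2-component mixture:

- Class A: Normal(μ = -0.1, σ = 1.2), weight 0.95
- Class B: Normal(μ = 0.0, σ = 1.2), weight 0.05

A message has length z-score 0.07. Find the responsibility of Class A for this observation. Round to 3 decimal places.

0.950

Posterior ∝ prior × likelihood, so P(k | x) ∝ π_k f_k(x); normalise over all components.
Component likelihoods at x = 0.07:
  p_A = (1/(1.2·√(2π)))·exp(−(0.07−-0.1)²/(2·1.2²)) = 0.332452·exp(-0.01003) = 0.329133
  p_B = (1/(1.2·√(2π)))·exp(−(0.07−0.0)²/(2·1.2²)) = 0.332452·exp(-0.00170) = 0.331887
Prior × likelihood for each component:
  π_A·p_A = 0.95 × 0.329133 = 0.312676
  π_B·p_B = 0.05 × 0.331887 = 0.0165943
Marginal: 0.312676 + 0.0165943 = 0.32927
Responsibility of Class A: 0.312676 / 0.32927 ≈ 0.950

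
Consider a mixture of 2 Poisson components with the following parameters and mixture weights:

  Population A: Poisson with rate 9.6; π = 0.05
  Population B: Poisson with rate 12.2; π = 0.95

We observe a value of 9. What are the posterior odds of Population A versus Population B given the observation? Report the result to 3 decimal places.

0.082

Only the two components matter; the odds are (P(Z=i) f_i(x)) / (P(Z=j) f_j(x)).
Poisson probabilities:
  f_A = e^(−9.6)·9.6^9/9! = 0.129256
  f_B = e^(−12.2)·12.2^9/9! = 0.0830009
0.0064628 / 0.0788508 ≈ 0.082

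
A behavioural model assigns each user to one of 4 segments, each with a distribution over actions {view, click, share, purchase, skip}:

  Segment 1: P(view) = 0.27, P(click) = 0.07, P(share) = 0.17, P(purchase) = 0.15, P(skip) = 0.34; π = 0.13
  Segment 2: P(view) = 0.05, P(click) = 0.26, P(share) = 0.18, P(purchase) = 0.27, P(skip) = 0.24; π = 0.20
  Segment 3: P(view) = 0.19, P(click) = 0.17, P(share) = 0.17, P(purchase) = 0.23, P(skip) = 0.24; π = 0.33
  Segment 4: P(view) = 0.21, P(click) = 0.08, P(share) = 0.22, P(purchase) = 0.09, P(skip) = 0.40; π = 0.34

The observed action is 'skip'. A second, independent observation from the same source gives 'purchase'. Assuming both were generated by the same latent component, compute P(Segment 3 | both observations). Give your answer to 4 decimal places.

0.3640

P(component k | x) = π_k·f_k(x) / marginal(x), where marginal(x) = Σ_j π_j·f_j(x).
Since both observations come from the same component, the likelihood for component k is f_k(x₁)·f_k(x₂).
  p_1 = [P(skip | comp) = 0.34] × [0.15] = 0.051
  p_2 = [P(skip | comp) = 0.24] × [0.27] = 0.0648
  p_3 = [P(skip | comp) = 0.24] × [0.23] = 0.0552
  p_4 = [P(skip | comp) = 0.40] × [0.09] = 0.036
Unnormalised posteriors:
  π_1·p_1 = 0.13 × 0.051 = 0.00663
  π_2·p_2 = 0.20 × 0.0648 = 0.01296
  π_3·p_3 = 0.33 × 0.0552 = 0.018216
  π_4·p_4 = 0.34 × 0.036 = 0.01224
Evidence: 0.00663 + 0.01296 + 0.018216 + 0.01224 = 0.050046
P(Segment 3 | x₁,x₂) ≈ 0.3640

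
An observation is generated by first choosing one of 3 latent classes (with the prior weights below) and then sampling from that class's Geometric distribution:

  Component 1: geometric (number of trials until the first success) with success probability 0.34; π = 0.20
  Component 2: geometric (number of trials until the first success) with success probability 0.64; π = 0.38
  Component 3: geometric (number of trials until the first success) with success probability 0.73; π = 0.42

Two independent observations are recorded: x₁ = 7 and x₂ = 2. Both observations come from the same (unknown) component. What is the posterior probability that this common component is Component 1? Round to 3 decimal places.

0.897

P(component k | x) = π_k·f_k(x) / marginal(x), where marginal(x) = Σ_j π_j·f_j(x).
Since both observations come from the same component, the likelihood for component k is f_k(x₁)·f_k(x₂).
  f_1 = [0.34·(1−0.34)^6 = 0.34·0.082654 = 0.0281023] × [0.2244] = 0.00630617
  f_2 = [0.64·(1−0.64)^6 = 0.64·0.00217678 = 0.00139314] × [0.2304] = 0.00032098
  f_3 = [0.73·(1−0.73)^6 = 0.73·0.00038742 = 0.000282817] × [0.1971] = 5.57432e-05
Weight by the priors:
  π_1·f_1 = 0.20 × 0.00630617 = 0.00126123
  π_2·f_2 = 0.38 × 0.00032098 = 0.000121972
  π_3·f_3 = 0.42 × 5.57432e-05 = 2.34122e-05
Denominator: 0.00126123 + 0.000121972 + 2.34122e-05 = 0.00140662
P(Component 1 | x₁, x₂) = 0.00126123 / 0.00140662 ≈ 0.897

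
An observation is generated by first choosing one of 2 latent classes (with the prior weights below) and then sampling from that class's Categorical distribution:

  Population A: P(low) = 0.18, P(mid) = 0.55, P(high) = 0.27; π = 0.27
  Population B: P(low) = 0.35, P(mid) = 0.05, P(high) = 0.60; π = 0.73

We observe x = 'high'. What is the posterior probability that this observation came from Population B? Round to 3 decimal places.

0.857

Apply Bayes' rule: the posterior for each component is proportional to its prior times its likelihood at x.
Evaluate each component's likelihood at the observed value:
  p_A = P(high | comp) = 0.27
  p_B = P(high | comp) = 0.60
Multiply by the mixture weights:
  π_A·p_A = 0.27 × 0.27 = 0.0729
  π_B·p_B = 0.73 × 0.6 = 0.438
Marginal: 0.0729 + 0.438 = 0.5109
P(Population B | data) = 0.438 / 0.5109 ≈ 0.857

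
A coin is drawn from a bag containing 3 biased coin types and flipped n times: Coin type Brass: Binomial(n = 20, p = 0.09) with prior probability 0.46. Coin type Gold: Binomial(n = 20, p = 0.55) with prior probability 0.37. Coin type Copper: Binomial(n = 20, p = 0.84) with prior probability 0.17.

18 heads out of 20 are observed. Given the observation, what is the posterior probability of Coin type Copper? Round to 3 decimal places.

The responsibility of component k is P(Z=k) f_k(x) divided by Σ_j P(Z=j) f_j(x).
Evaluate each component's likelihood at the observed value:
  f_Brass = 2.36157e-17
  f_Gold = 0.000816032
  f_Copper = 0.210873
Prior × likelihood for each component:
  P(Z=Brass)·f_Brass = 0.46 × 2.36157e-17 = 1.08632e-17
  P(Z=Gold)·f_Gold = 0.37 × 0.000816032 = 0.000301932
  P(Z=Copper)·f_Copper = 0.17 × 0.210873 = 0.0358484
Sum: 1.08632e-17 + 0.000301932 + 0.0358484 = 0.0361503
Responsibility of Coin type Copper: 0.0358484 / 0.0361503 ≈ 0.992

0.992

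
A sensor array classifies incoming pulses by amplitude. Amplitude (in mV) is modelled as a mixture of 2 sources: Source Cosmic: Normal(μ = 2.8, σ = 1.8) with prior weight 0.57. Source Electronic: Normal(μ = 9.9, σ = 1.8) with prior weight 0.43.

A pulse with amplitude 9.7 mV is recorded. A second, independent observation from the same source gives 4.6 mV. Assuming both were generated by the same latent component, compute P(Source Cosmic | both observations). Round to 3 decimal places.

Apply Bayes' rule: the posterior for each component is proportional to its prior times its likelihood at x.
Since both observations come from the same component, the likelihood for component k is f_k(x₁)·f_k(x₂).
  L_Cosmic = [0.000142817] × [0.134428] = 1.91986e-05
  L_Electronic = [0.220271] × [0.00290419] = 0.000639707
Prior × likelihood for each component:
  w_Cosmic·L_Cosmic = 0.57 × 1.91986e-05 = 1.09432e-05
  w_Electronic·L_Electronic = 0.43 × 0.000639707 = 0.000275074
Sum: 1.09432e-05 + 0.000275074 = 0.000286017
Responsibility of Source Cosmic: 1.09432e-05 / 0.000286017 ≈ 0.038

0.038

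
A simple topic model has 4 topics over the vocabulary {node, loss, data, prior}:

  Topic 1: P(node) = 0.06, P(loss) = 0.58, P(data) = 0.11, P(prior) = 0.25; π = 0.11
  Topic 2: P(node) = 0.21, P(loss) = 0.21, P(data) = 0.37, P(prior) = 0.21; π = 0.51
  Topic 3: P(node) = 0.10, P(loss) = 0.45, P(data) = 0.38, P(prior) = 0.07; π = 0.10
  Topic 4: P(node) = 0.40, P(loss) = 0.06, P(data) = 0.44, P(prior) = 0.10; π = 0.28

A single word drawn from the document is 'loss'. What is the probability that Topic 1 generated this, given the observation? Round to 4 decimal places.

0.2742

Posterior ∝ prior × likelihood, so P(k | x) ∝ π_k f_k(x); normalise over all components.
Evaluate each component's likelihood at the observed value:
  f_1 = 0.58
  f_2 = 0.21
  f_3 = 0.45
  f_4 = 0.06
Multiply by the mixture weights:
  π_1·f_1 = 0.11 × 0.58 = 0.0638
  π_2·f_2 = 0.51 × 0.21 = 0.1071
  π_3·f_3 = 0.10 × 0.45 = 0.045
  π_4·f_4 = 0.28 × 0.06 = 0.0168
Normaliser: 0.0638 + 0.1071 + 0.045 + 0.0168 = 0.2327
P(Topic 1 | 'loss') ≈ 0.2742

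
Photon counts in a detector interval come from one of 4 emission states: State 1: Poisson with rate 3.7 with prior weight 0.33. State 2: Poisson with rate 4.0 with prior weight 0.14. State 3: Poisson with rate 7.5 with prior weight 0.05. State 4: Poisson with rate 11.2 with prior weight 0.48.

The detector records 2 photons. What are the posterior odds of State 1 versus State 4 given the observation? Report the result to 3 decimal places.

Since P(k|x) ∝ P(Z=k) f_k(x), the posterior odds are P(Z=i) f_i(x) / (P(Z=j) f_j(x)).
Poisson probabilities:
  L_1 = e^(−3.7)·3.7^2/2! = 0.169233
  L_2 = e^(−4.0)·4.0^2/2! = 0.146525
  L_3 = e^(−7.5)·7.5^2/2! = 0.0155555
  L_4 = e^(−11.2)·11.2^2/2! = 0.000857646
0.0558467 / 0.00041167 ≈ 135.659

135.659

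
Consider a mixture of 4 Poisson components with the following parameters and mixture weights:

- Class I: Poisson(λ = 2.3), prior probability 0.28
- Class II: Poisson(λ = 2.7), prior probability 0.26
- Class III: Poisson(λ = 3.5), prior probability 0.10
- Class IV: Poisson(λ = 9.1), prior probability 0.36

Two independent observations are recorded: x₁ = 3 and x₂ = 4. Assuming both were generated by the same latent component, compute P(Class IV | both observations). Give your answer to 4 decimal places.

P(component k | x) = w_k·f_k(x) / marginal(x), where marginal(x) = Σ_j w_j·f_j(x).
Since both observations come from the same component, the likelihood for component k is f_k(x₁)·f_k(x₂).
  p_I = [e^(−2.3)·2.3^3/3! = 0.203308] × [0.116902] = 0.0237672
  p_II = [e^(−2.7)·2.7^3/3! = 0.220468] × [0.148816] = 0.032809
  p_III = [e^(−3.5)·3.5^3/3! = 0.215785] × [0.188812] = 0.0407429
  p_IV = [e^(−9.1)·9.1^3/3! = 0.0140247] × [0.0319062] = 0.000447474
Multiply by the mixture weights:
  w_I·p_I = 0.28 × 0.0237672 = 0.00665481
  w_II·p_II = 0.26 × 0.032809 = 0.00853035
  w_III·p_III = 0.10 × 0.0407429 = 0.00407429
  w_IV·p_IV = 0.36 × 0.000447474 = 0.000161091
Sum: 0.00665481 + 0.00853035 + 0.00407429 + 0.000161091 = 0.0194206
Responsibility of Class IV: 0.000161091 / 0.0194206 ≈ 0.0083

0.0083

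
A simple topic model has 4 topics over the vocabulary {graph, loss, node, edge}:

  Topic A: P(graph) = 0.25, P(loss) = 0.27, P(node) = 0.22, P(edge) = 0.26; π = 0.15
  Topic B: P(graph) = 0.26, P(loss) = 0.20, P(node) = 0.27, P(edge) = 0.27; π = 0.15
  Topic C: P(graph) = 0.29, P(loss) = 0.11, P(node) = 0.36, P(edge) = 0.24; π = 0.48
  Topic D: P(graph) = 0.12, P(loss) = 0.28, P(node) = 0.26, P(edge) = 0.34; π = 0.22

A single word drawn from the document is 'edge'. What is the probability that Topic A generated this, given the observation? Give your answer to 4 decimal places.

0.1447

P(component k | x) = P(Z=k)·f_k(x) / marginal(x), where marginal(x) = Σ_j P(Z=j)·f_j(x).
Categorical probabilities:
  L_A = 0.26
  L_B = 0.27
  L_C = 0.24
  L_D = 0.34
Prior × likelihood for each component:
  P(Z=A)·L_A = 0.15 × 0.26 = 0.039
  P(Z=B)·L_B = 0.15 × 0.27 = 0.0405
  P(Z=C)·L_C = 0.48 × 0.24 = 0.1152
  P(Z=D)·L_D = 0.22 × 0.34 = 0.0748
Denominator: 0.039 + 0.0405 + 0.1152 + 0.0748 = 0.2695
P(Topic A | the observation) = 0.039 / 0.2695 ≈ 0.1447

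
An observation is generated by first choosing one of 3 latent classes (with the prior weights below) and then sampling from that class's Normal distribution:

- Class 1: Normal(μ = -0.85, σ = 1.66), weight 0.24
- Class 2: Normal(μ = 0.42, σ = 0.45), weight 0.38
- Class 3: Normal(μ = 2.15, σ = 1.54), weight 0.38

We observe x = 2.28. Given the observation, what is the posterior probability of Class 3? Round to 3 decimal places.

0.909

The responsibility of component k is π_k f_k(x) divided by Σ_j π_j f_j(x).
Component likelihoods at x = 2.28:
  f_1 = (1/(1.66·√(2π)))·exp(−(2.28−-0.85)²/(2·1.66²)) = 0.240327·exp(-1.77763) = 0.0406242
  f_2 = (1/(0.45·√(2π)))·exp(−(2.28−0.42)²/(2·0.45²)) = 0.886538·exp(-8.54222) = 0.000172925
  f_3 = (1/(1.54·√(2π)))·exp(−(2.28−2.15)²/(2·1.54²)) = 0.259053·exp(-0.00356) = 0.258132
Weight by the priors:
  π_1·f_1 = 0.24 × 0.0406242 = 0.00974981
  π_2·f_2 = 0.38 × 0.000172925 = 6.57115e-05
  π_3·f_3 = 0.38 × 0.258132 = 0.0980902
Evidence: 0.00974981 + 6.57115e-05 + 0.0980902 = 0.107906
P(Class 3 | x) = 0.0980902 / 0.107906 ≈ 0.909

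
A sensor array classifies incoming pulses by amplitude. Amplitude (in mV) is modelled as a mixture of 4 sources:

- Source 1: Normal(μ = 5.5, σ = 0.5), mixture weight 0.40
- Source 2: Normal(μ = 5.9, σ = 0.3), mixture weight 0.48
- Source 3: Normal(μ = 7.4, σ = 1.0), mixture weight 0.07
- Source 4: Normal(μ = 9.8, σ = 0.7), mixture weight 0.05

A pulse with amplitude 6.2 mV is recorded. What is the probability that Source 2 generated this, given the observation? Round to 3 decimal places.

Posterior ∝ prior × likelihood, so P(k | x) ∝ w_k f_k(x); normalise over all components.
Evaluate each component's likelihood at the observed value:
  L_1 = (1/(0.5·√(2π)))·exp(−(6.2−5.5)²/(2·0.5²)) = 0.797885·exp(-0.98000) = 0.299455
  L_2 = (1/(0.3·√(2π)))·exp(−(6.2−5.9)²/(2·0.3²)) = 1.329808·exp(-0.50000) = 0.806569
  L_3 = (1/(1.0·√(2π)))·exp(−(6.2−7.4)²/(2·1.0²)) = 0.398942·exp(-0.72000) = 0.194186
  L_4 = (1/(0.7·√(2π)))·exp(−(6.2−9.8)²/(2·0.7²)) = 0.569918·exp(-13.22449) = 1.02917e-06
Prior × likelihood for each component:
  w_1·L_1 = 0.40 × 0.299455 = 0.119782
  w_2·L_2 = 0.48 × 0.806569 = 0.387153
  w_3·L_3 = 0.07 × 0.194186 = 0.013593
  w_4·L_4 = 0.05 × 1.02917e-06 = 5.14587e-08
Sum: 0.119782 + 0.387153 + 0.013593 + 5.14587e-08 = 0.520528
Responsibility of Source 2: 0.387153 / 0.520528 ≈ 0.744

0.744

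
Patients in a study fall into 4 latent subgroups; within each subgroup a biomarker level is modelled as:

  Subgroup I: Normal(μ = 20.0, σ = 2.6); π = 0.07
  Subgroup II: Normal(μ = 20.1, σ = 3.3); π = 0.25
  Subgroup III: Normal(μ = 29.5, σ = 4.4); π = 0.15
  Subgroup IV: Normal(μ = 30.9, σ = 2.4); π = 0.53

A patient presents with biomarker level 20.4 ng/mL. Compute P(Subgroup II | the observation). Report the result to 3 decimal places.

0.711

P(component k | x) = P(Z=k)·f_k(x) / marginal(x), where marginal(x) = Σ_j P(Z=j)·f_j(x).
Evaluate each component's likelihood at the observed value:
  p_I = 0.151634
  p_II = 0.120393
  p_III = 0.0106816
  p_IV = 1.15975e-05
Weight by the priors:
  P(Z=I)·p_I = 0.07 × 0.151634 = 0.0106144
  P(Z=II)·p_II = 0.25 × 0.120393 = 0.0300983
  P(Z=III)·p_III = 0.15 × 0.0106816 = 0.00160224
  P(Z=IV)·p_IV = 0.53 × 1.15975e-05 = 6.14668e-06
Normaliser: 0.0106144 + 0.0300983 + 0.00160224 + 6.14668e-06 = 0.0423211
P(Subgroup II | 20.4 ng/mL) = 0.0300983 / 0.0423211 ≈ 0.711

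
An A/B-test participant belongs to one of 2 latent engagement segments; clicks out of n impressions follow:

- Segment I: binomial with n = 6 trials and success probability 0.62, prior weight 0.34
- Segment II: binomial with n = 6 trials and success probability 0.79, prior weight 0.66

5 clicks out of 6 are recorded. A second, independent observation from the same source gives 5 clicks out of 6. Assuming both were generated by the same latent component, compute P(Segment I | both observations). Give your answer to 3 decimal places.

Apply Bayes' rule: the posterior for each component is proportional to its prior times its likelihood at x.
Since both observations come from the same component, the likelihood for component k is f_k(x₁)·f_k(x₂).
  L_I = [C(6,5)·0.62^5·0.38^1 = 6·0.0916133·0.38 = 0.208878] × [0.208878] = 0.0436301
  L_II = [C(6,5)·0.79^5·0.21^1 = 6·0.307706·0.21 = 0.387709] × [0.387709] = 0.150318
Weight by the priors:
  π_I·L_I = 0.34 × 0.0436301 = 0.0148342
  π_II·L_II = 0.66 × 0.150318 = 0.0992101
Evidence: 0.0148342 + 0.0992101 = 0.114044
Responsibility of Segment I: 0.0148342 / 0.114044 ≈ 0.130

0.130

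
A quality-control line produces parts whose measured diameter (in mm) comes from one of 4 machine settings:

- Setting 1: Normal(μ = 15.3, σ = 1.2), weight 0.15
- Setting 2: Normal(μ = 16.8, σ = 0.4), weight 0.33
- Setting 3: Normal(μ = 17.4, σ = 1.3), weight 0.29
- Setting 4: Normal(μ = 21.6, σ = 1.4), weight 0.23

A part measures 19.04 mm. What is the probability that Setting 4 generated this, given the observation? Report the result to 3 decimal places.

0.233

Apply Bayes' rule: the posterior for each component is proportional to its prior times its likelihood at x.
Normal densities:
  f_1 = (1/(1.2·√(2π)))·exp(−(19.04−15.3)²/(2·1.2²)) = 0.332452·exp(-4.85681) = 0.00258491
  f_2 = (1/(0.4·√(2π)))·exp(−(19.04−16.8)²/(2·0.4²)) = 0.997356·exp(-15.68000) = 1.54566e-07
  f_3 = (1/(1.3·√(2π)))·exp(−(19.04−17.4)²/(2·1.3²)) = 0.306879·exp(-0.79574) = 0.138478
  f_4 = (1/(1.4·√(2π)))·exp(−(19.04−21.6)²/(2·1.4²)) = 0.284959·exp(-1.67184) = 0.0535442
Multiply by the mixture weights:
  π_1·f_1 = 0.15 × 0.00258491 = 0.000387736
  π_2·f_2 = 0.33 × 1.54566e-07 = 5.10066e-08
  π_3·f_3 = 0.29 × 0.138478 = 0.0401587
  π_4·f_4 = 0.23 × 0.0535442 = 0.0123152
Sum: 0.000387736 + 5.10066e-08 + 0.0401587 + 0.0123152 = 0.0528616
P(Setting 4 | x) = 0.0123152 / 0.0528616 ≈ 0.233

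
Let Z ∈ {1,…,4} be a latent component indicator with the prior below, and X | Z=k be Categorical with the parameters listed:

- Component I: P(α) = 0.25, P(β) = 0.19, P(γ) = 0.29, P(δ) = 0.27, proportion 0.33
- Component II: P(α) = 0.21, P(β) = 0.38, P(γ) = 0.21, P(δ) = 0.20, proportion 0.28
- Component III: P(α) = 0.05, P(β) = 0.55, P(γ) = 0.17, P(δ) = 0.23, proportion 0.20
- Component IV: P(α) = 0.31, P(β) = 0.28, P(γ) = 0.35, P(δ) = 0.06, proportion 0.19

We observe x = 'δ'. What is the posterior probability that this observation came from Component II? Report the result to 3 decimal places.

0.277

By Bayes' theorem, P(k | x) = P(Z=k) f_k(x) / Σ_j P(Z=j) f_j(x).
Categorical probabilities:
  p_I = P(δ | comp) = 0.27
  p_II = P(δ | comp) = 0.20
  p_III = P(δ | comp) = 0.23
  p_IV = P(δ | comp) = 0.06
Multiply by the mixture weights:
  P(Z=I)·p_I = 0.33 × 0.27 = 0.0891
  P(Z=II)·p_II = 0.28 × 0.2 = 0.056
  P(Z=III)·p_III = 0.20 × 0.23 = 0.046
  P(Z=IV)·p_IV = 0.19 × 0.06 = 0.0114
Denominator: 0.0891 + 0.056 + 0.046 + 0.0114 = 0.2025
P(Component II | x) ≈ 0.277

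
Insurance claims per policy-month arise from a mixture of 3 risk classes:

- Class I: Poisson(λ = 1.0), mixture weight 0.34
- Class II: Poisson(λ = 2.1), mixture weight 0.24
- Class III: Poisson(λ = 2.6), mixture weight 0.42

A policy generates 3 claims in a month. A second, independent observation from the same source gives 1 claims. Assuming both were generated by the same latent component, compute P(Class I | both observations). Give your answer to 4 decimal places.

The responsibility of component k is w_k f_k(x) divided by Σ_j w_j f_j(x).
Since both observations come from the same component, the likelihood for component k is f_k(x₁)·f_k(x₂).
  p_I = [e^(−1.0)·1.0^3/3! = 0.0613132] × [0.367879] = 0.0225559
  p_II = [e^(−2.1)·2.1^3/3! = 0.189011] × [0.257158] = 0.0486059
  p_III = [e^(−2.6)·2.6^3/3! = 0.217572] × [0.193111] = 0.0420156
Prior × likelihood for each component:
  w_I·p_I = 0.34 × 0.0225559 = 0.007669
  w_II·p_II = 0.24 × 0.0486059 = 0.0116654
  w_III·p_III = 0.42 × 0.0420156 = 0.0176466
Denominator: 0.007669 + 0.0116654 + 0.0176466 = 0.036981
So the posterior for Class I is 0.007669 / 0.036981 ≈ 0.2074.

0.2074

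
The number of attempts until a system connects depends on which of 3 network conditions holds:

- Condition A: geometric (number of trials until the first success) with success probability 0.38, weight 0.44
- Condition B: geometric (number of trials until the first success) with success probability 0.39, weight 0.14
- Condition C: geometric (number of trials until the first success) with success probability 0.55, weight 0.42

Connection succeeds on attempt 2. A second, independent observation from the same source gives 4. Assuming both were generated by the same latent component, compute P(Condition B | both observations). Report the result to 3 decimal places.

Apply Bayes' rule: the posterior for each component is proportional to its prior times its likelihood at x.
Since both observations come from the same component, the likelihood for component k is f_k(x₁)·f_k(x₂).
  f_A = [0.38·(1−0.38)^1 = 0.38·0.62 = 0.2356] × [0.0905646] = 0.021337
  f_B = [0.39·(1−0.39)^1 = 0.39·0.61 = 0.2379] × [0.0885226] = 0.0210595
  f_C = [0.55·(1−0.55)^1 = 0.55·0.45 = 0.2475] × [0.0501187] = 0.0124044
Unnormalised posteriors:
  w_A·f_A = 0.44 × 0.021337 = 0.00938829
  w_B·f_B = 0.14 × 0.0210595 = 0.00294833
  w_C·f_C = 0.42 × 0.0124044 = 0.00520984
Normaliser: 0.00938829 + 0.00294833 + 0.00520984 = 0.0175465
P(Condition B | data) ≈ 0.168

0.168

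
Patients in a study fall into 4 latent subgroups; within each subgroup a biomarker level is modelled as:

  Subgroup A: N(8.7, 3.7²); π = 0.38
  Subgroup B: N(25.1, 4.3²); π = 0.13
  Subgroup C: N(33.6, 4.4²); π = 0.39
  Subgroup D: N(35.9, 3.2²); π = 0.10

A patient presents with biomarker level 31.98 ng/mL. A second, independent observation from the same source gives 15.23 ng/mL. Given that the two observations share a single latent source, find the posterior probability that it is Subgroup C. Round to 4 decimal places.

0.0215

Posterior ∝ prior × likelihood, so P(k | x) ∝ π_k f_k(x); normalise over all components.
Since both observations come from the same component, the likelihood for component k is f_k(x₁)·f_k(x₂).
  p_A = [(1/(3.7·√(2π)))·exp(−(31.98−8.7)²/(2·3.7²)) = 0.107822·exp(-19.79395) = 2.73089e-10] × [0.0227169] = 6.20374e-12
  p_B = [(1/(4.3·√(2π)))·exp(−(31.98−25.1)²/(2·4.3²)) = 0.092777·exp(-1.28000) = 0.0257955] × [0.00665846] = 0.000171759
  p_C = [(1/(4.4·√(2π)))·exp(−(31.98−33.6)²/(2·4.4²)) = 0.090669·exp(-0.06778) = 0.0847269] × [1.48746e-05] = 1.26028e-06
  p_D = [(1/(3.2·√(2π)))·exp(−(31.98−35.9)²/(2·3.2²)) = 0.124669·exp(-0.75031) = 0.0588713] × [1.08545e-10] = 6.39021e-12
Prior × likelihood for each component:
  π_A·p_A = 0.38 × 6.20374e-12 = 2.35742e-12
  π_B·p_B = 0.13 × 0.000171759 = 2.23286e-05
  π_C·p_C = 0.39 × 1.26028e-06 = 4.91509e-07
  π_D·p_D = 0.10 × 6.39021e-12 = 6.39021e-13
Sum: 2.35742e-12 + 2.23286e-05 + 4.91509e-07 + 6.39021e-13 = 2.28201e-05
Responsibility of Subgroup C: 4.91509e-07 / 2.28201e-05 ≈ 0.0215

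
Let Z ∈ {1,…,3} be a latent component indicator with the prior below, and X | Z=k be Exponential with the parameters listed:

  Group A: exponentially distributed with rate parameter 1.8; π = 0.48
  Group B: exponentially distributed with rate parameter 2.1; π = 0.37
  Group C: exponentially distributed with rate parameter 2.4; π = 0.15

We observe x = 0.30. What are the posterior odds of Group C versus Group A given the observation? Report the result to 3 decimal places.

Only the two components matter; the odds are (π_i f_i(x)) / (π_j f_j(x)).
Exponential densities:
  f_A = 1.8·e^(−1.8·0.30) = 1.8·e^(−0.5400) = 1.04895
  f_B = 2.1·e^(−2.1·0.30) = 2.1·e^(−0.6300) = 1.11844
  f_C = 2.4·e^(−2.4·0.30) = 2.4·e^(−0.7200) = 1.16821
Odds = (0.15/0.48) × (1.16821/1.04895) = 0.3125 × 1.11369 ≈ 0.348

0.348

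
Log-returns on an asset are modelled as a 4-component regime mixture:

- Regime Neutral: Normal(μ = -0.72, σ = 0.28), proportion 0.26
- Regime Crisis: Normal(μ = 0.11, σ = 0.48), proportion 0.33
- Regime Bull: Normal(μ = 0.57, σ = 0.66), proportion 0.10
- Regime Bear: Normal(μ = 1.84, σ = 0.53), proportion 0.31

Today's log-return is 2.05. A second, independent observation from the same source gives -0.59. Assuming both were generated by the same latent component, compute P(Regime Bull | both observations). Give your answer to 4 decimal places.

0.9593

Posterior ∝ prior × likelihood, so P(k | x) ∝ w_k f_k(x); normalise over all components.
Since both observations come from the same component, the likelihood for component k is f_k(x₁)·f_k(x₂).
  L_Neutral = [7.9772e-22] × [1.27921] = 1.02046e-21
  L_Crisis = [0.000235805] × [0.286982] = 6.76718e-05
  L_Bull = [0.0489157] × [0.128998] = 0.00631002
  L_Bear = [0.695894] × [2.05071e-05] = 1.42708e-05
Weight by the priors:
  w_Neutral·L_Neutral = 0.26 × 1.02046e-21 = 2.65319e-22
  w_Crisis·L_Crisis = 0.33 × 6.76718e-05 = 2.23317e-05
  w_Bull·L_Bull = 0.10 × 0.00631002 = 0.000631002
  w_Bear·L_Bear = 0.31 × 1.42708e-05 = 4.42393e-06
Marginal: 2.65319e-22 + 2.23317e-05 + 0.000631002 + 4.42393e-06 = 0.000657758
P(Regime Bull | x₁,x₂) = 0.000631002 / 0.000657758 ≈ 0.9593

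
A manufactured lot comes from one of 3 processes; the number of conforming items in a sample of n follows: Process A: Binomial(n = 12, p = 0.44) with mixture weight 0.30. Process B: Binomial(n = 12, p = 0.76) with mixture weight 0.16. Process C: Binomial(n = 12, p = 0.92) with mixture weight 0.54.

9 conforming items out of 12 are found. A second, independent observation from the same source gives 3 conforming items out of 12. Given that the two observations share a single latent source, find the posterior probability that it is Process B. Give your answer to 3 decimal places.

0.014

Posterior ∝ prior × likelihood, so P(k | x) ∝ π_k f_k(x); normalise over all components.
Since both observations come from the same component, the likelihood for component k is f_k(x₁)·f_k(x₂).
  p_A = [C(12,9)·0.44^9·0.56^3 = 220·0.000618122·0.175616 = 0.0238815] × [0.101502] = 0.00242401
  p_B = [C(12,9)·0.76^9·0.24^3 = 220·0.0845906·0.013824 = 0.257264] × [0.000255132] = 6.56362e-05
  p_C = [C(12,9)·0.92^9·0.08^3 = 220·0.472161·0.000512 = 0.0531843] × [2.2993e-08] = 1.22287e-09
Weight by the priors:
  π_A·p_A = 0.30 × 0.00242401 = 0.000727202
  π_B·p_B = 0.16 × 6.56362e-05 = 1.05018e-05
  π_C·p_C = 0.54 × 1.22287e-09 = 6.60348e-10
Normaliser: 0.000727202 + 1.05018e-05 + 6.60348e-10 = 0.000737704
P(Process B | x₁, x₂) = 1.05018e-05 / 0.000737704 ≈ 0.014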